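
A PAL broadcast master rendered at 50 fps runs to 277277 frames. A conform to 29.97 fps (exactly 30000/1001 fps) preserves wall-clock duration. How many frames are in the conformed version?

166200 frames

Target frames = source frames × (target rate / source rate) = 277277 × (30000/1001)/(50) = 277277 × 600/1001 = 166200.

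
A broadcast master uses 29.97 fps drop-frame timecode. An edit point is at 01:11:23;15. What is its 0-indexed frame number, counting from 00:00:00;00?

128377

Complete 10-minute blocks: 7, each 17982 frames → 125874.
Remaining 1 whole minute in the current block: 1800 + 0 × 1798 = 1800 frames.
Within the current minute: 23 × 30 + 15 − 2 = 703 (labels ;00/;01 skipped at this minute). Total = 125874 + 1800 + 703 = 128377.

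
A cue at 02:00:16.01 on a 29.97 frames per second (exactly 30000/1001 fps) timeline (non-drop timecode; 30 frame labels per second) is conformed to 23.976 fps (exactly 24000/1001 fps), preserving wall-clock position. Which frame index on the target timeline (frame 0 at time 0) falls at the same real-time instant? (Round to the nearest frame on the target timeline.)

Source frame index: (2×3600 + 0×60 + 16) × 30 + 1 = 216481.
Real time: 216481 / (30000/1001) = 216697481/30000 s.
Target frame: (216697481/30000) × (24000/1001) = 865924/5 ≈ 173184.800 → 173185.

frame 173185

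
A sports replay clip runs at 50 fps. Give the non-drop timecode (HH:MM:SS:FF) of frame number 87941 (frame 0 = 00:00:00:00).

87941 ÷ 50 = 1758 full seconds, remainder 41 frames.
1758 s = 0 h 29 min 18 s.
Timecode: 00:29:18:41.

00:29:18:41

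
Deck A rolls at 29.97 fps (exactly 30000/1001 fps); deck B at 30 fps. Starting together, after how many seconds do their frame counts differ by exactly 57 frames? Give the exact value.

The gap grows by |30 − 30000/1001| = 30/1001 frames per second.
Time for a 57-frame gap: 57 ÷ (30/1001) = 1901.9 s.

1901.9 seconds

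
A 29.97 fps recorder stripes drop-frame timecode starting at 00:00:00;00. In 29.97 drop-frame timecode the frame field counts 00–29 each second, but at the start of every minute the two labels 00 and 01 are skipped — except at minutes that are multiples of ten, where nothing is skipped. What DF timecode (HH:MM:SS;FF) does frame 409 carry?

Each 10-minute DF block holds 10 × 60 × 30 − 9 × 2 = 17982 frames. 409 ÷ 17982 → 0 full blocks, remainder 409.
Within the partial block the first minute is 1800 frames and each further minute 1798, so 0 further minute boundaries passed. Total skipped labels = 18 × 0 + 2 × 0 = 0.
Non-drop label index = 409 + 0 = 409; at 30 labels/s that is 00:00:13:19, i.e. DF 00:00:13;19.

00:00:13;19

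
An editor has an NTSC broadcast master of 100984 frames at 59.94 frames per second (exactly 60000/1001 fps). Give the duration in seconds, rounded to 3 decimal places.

Running time = 100984 × 1001/60000 = 12635623/7500 s ≈ 1684.750 s.

1684.750 seconds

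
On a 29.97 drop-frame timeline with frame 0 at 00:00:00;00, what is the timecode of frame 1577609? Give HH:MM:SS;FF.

Each 10-minute DF block holds 10 × 60 × 30 − 9 × 2 = 17982 frames. 1577609 ÷ 17982 → 87 full blocks, remainder 13175.
Within the partial block the first minute is 1800 frames and each further minute 1798, so 7 further minute boundaries passed. Total skipped labels = 18 × 87 + 2 × 7 = 1580.
Non-drop label index = 1577609 + 1580 = 1579189; at 30 labels/s that is 14:37:19:19, i.e. DF 14:37:19;19.

14:37:19;19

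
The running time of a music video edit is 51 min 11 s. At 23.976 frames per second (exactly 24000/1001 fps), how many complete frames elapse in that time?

73630 frames

51 min 11 s = 3071 s.
Frames = 3071 × 24000/1001 = 73704000/1001 ≈ 73630.3696.
Complete frames: 73630.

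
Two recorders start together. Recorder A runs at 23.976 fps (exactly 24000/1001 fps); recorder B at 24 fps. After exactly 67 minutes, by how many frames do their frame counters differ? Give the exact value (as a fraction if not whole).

96480/1001 frames

67 min = 4020 s.
A emits 24000/1001 × 4020 = 96480000/1001 frames; B emits 24 × 4020 = 96480.
Difference = 96480/1001 frames (≈ 96.3836); B is ahead of A.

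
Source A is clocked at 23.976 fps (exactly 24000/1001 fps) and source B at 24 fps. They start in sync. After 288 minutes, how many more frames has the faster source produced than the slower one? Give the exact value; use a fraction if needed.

288 min = 17280 s.
A emits 24000/1001 × 17280 = 414720000/1001 frames; B emits 24 × 17280 = 414720.
Difference = 414720/1001 frames (≈ 414.3057); B is ahead of A.

414720/1001 frames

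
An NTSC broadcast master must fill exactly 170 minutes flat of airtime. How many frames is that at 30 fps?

306000 frames

170 min = 10200 s.
Frames = 10200 × 30 = 306000.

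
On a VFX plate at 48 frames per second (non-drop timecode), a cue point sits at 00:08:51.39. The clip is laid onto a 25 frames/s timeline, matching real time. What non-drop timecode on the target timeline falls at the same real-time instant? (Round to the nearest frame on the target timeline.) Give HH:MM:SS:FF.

Source frame index: (0×3600 + 8×60 + 51) × 48 + 39 = 25527.
Real time: 25527 / (48) = 8509/16 s.
Target frame: (8509/16) × (25) = 212725/16 ≈ 13295.312 → 13295.
At 25 labels/s: frame 13295 → 00:08:51:20.

00:08:51:20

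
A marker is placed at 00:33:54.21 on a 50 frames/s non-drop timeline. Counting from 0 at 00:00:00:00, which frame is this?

Total seconds to the label: (0 × 3600 + 33 × 60 + 54) = 2034.
Frame index = 2034 × 50 + 21 = 101721.

101721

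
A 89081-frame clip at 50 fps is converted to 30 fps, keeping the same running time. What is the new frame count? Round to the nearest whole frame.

Frames at target rate = 89081 × (30) / (50) = 267243/5 ≈ 53448.600.
Nearest whole frame: 53449.

53449 frames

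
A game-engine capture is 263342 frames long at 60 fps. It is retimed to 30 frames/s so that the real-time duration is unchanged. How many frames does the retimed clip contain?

131671 frames

Target frames = source frames × (target rate / source rate) = 263342 × (30)/(60) = 263342 × 1/2 = 131671.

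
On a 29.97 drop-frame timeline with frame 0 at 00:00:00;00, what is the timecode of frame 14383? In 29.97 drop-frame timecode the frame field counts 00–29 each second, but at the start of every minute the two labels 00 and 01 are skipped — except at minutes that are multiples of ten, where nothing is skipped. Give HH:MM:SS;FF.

Ten DF minutes hold 17982 frames, so frame 14383 lies in block 0 (frames 0–17981) with 14383 frames into that block.
The block's first minute is 1800 frames and the rest 1798 each; 14383 frames reaches minute 7, so 0 × 18 + 7 × 2 = 14 labels have been skipped so far.
Adding those back, label number 14383 + 14 = 14397 at 30 labels/s is 479 s + 27 f = 0 h 7 min 59 s frame 27, i.e. 00:07:59;27.

00:07:59;27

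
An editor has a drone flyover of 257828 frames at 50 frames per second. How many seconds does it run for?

5156.56 seconds

Running time = 257828 / (50) = 5156.56 s.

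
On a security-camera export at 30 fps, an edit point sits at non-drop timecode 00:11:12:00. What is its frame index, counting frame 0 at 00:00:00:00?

Total seconds to the label: (0 × 3600 + 11 × 60 + 12) = 672.
Frame index = 672 × 30 + 0 = 20160.

frame 20160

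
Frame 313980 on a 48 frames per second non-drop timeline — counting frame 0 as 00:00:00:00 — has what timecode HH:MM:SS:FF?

01:49:01:12

313980 ÷ 48 = 6541 full seconds, remainder 12 frames.
6541 s = 1 h 49 min 1 s.
Timecode: 01:49:01:12.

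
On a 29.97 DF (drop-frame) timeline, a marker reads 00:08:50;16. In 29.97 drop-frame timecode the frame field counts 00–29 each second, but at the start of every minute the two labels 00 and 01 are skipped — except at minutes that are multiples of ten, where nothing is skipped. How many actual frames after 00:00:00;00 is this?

As if non-drop at 30 labels/s: (0 × 3600 + 8 × 60 + 50) × 30 + 16 = 15916.
Minute boundaries passed: 8; those not divisible by 10: 8 − 0 = 8; dropped labels = 2 × 8 = 16.
Actual frame index = 15916 − 16 = 15900.

15900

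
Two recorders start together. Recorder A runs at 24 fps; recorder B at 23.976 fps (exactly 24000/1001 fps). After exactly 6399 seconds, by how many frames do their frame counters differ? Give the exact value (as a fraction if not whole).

A emits 24 × 6399 = 153576 frames; B emits 24000/1001 × 6399 = 153576000/1001.
Difference = 153576/1001 frames (≈ 153.4226); B is behind A.

153576/1001 frames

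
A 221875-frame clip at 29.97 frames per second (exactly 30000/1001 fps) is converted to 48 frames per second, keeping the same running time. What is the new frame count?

355355 frames

Target frames = source frames × (target rate / source rate) = 221875 × (48)/(30000/1001) = 221875 × 1001/625 = 355355.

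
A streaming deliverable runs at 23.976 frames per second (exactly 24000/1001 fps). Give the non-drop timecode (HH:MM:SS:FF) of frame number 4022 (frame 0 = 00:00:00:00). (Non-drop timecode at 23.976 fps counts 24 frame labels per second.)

00:02:47:14

4022 ÷ 24 = 167 full seconds, remainder 14 frames.
167 s = 0 h 2 min 47 s.
Timecode: 00:02:47:14.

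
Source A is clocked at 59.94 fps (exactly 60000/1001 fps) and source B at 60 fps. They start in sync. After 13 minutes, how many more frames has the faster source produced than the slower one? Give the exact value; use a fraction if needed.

3600/77 frames

13 min = 780 s.
A emits 60000/1001 × 780 = 3600000/77 frames; B emits 60 × 780 = 46800.
Difference = 3600/77 frames (≈ 46.7532); B is ahead of A.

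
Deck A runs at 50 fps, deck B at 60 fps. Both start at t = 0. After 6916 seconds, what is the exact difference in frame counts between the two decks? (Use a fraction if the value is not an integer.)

A emits 50 × 6916 = 345800 frames; B emits 60 × 6916 = 414960.
Difference = 69160 frames; B is ahead of A.

69160 frames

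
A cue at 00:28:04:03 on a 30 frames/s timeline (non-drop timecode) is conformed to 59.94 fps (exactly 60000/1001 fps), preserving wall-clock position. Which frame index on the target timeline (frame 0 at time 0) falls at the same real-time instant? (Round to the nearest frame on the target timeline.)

Source frame index: (0×3600 + 28×60 + 4) × 30 + 3 = 50523.
Real time: 50523 / (30) = 16841/10 s.
Target frame: (16841/10) × (60000/1001) = 9186000/91 ≈ 100945.055 → 100945.

frame 100945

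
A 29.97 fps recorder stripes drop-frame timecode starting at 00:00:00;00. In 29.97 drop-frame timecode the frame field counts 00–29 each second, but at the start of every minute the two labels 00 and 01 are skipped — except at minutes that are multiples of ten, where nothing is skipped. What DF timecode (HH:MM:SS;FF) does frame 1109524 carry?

10:17:01;06

Ten DF minutes hold 17982 frames, so frame 1109524 lies in block 61 (frames 1096902–1114883) with 12622 frames into that block.
The block's first minute is 1800 frames and the rest 1798 each; 12622 frames reaches minute 7, so 61 × 18 + 7 × 2 = 1112 labels have been skipped so far.
Adding those back, label number 1109524 + 1112 = 1110636 at 30 labels/s is 37021 s + 6 f = 10 h 17 min 1 s frame 6, i.e. 10:17:01;06.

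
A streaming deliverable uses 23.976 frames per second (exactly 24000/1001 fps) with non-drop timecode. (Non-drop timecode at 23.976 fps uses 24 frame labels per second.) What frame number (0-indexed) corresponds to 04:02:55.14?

Total seconds to the label: (4 × 3600 + 2 × 60 + 55) = 14575.
Frame index = 14575 × 24 + 14 = 349814.

349814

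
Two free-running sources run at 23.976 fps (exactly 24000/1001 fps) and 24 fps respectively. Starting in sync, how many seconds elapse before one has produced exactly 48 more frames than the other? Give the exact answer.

The gap grows by |24 − 24000/1001| = 24/1001 frames per second.
Time for a 48-frame gap: 48 ÷ (24/1001) = 2002 s.

2002 seconds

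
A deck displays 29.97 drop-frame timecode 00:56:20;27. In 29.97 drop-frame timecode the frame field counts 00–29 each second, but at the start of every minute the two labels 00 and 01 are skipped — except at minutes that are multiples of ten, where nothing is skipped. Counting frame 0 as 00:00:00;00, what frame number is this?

Complete 10-minute blocks: 5, each 17982 frames → 89910.
Remaining 6 whole minutes in the current block: 1800 + 5 × 1798 = 10790 frames.
Within the current minute: 20 × 30 + 27 − 2 = 625 (labels ;00/;01 skipped at this minute). Total = 89910 + 10790 + 625 = 101325.

101325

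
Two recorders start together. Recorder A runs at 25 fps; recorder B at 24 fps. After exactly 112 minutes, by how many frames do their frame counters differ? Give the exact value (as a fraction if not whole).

112 min = 6720 s.
A emits 25 × 6720 = 168000 frames; B emits 24 × 6720 = 161280.
Difference = 6720 frames; B is behind A.

6720 frames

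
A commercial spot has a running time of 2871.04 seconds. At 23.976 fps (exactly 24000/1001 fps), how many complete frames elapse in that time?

68836 frames

Frames = 2871.04 × 24000/1001 = 68904960/1001 ≈ 68836.1239.
Complete frames: 68836.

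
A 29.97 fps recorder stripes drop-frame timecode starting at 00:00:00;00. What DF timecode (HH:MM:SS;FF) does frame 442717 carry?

04:06:12;01

Each 10-minute DF block holds 10 × 60 × 30 − 9 × 2 = 17982 frames. 442717 ÷ 17982 → 24 full blocks, remainder 11149.
Within the partial block the first minute is 1800 frames and each further minute 1798, so 6 further minute boundaries passed. Total skipped labels = 18 × 24 + 2 × 6 = 444.
Non-drop label index = 442717 + 444 = 443161; at 30 labels/s that is 04:06:12:01, i.e. DF 04:06:12;01.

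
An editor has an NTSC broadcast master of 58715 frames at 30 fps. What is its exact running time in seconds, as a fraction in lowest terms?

11743/6 seconds

Running time = 58715 ÷ (30) = 58715 × 1/30 = 11743/6 s.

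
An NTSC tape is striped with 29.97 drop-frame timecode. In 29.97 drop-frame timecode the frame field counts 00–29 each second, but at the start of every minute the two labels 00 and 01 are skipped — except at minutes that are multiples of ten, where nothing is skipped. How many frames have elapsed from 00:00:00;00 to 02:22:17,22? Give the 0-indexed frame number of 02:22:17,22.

As if non-drop at 30 labels/s: (2 × 3600 + 22 × 60 + 17) × 30 + 22 = 256132.
Minute boundaries passed: 142; those not divisible by 10: 142 − 14 = 128; dropped labels = 2 × 128 = 256.
Actual frame index = 256132 − 256 = 255876.

255876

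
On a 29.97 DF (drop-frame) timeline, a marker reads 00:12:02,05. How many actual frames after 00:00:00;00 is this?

21643

Complete 10-minute blocks: 1, each 17982 frames → 17982.
Remaining 2 whole minutes in the current block: 1800 + 1 × 1798 = 3598 frames.
Within the current minute: 2 × 30 + 5 − 2 = 63 (labels ;00/;01 skipped at this minute). Total = 17982 + 3598 + 63 = 21643.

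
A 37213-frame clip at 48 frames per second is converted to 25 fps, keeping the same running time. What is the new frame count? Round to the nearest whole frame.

Frames at target rate = 37213 × (25) / (48) = 930325/48 ≈ 19381.771.
Nearest whole frame: 19382.

19382 frames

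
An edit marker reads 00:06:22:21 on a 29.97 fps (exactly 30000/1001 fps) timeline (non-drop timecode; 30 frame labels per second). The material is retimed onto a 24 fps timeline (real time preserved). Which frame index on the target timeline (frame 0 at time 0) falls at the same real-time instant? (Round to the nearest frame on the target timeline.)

Source frame index: (0×3600 + 6×60 + 22) × 30 + 21 = 11481.
Real time: 11481 / (30000/1001) = 3830827/10000 s.
Target frame: (3830827/10000) × (24) = 11492481/1250 ≈ 9193.985 → 9194.

frame 9194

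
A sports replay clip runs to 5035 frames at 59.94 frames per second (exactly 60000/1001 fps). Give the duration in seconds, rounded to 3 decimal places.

84.001 seconds

Running time = 5035 × 1001/60000 = 1008007/12000 s ≈ 84.001 s.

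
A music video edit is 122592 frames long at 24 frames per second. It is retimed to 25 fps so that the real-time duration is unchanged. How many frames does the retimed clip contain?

Target frames = source frames × (target rate / source rate) = 122592 × (25)/(24) = 122592 × 25/24 = 127700.

127700 frames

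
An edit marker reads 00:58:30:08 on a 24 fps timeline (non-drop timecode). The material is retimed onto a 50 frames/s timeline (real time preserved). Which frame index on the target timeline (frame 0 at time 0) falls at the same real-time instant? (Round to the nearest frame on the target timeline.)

Source frame index: (0×3600 + 58×60 + 30) × 24 + 8 = 84248.
Real time: 84248 / (24) = 10531/3 s.
Target frame: (10531/3) × (50) = 526550/3 ≈ 175516.667 → 175517.

frame 175517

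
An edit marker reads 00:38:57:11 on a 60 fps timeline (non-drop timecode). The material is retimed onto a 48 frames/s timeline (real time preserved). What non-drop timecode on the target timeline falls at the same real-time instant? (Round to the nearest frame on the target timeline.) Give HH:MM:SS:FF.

00:38:57:09

Source frame index: (0×3600 + 38×60 + 57) × 60 + 11 = 140231.
Real time: 140231 / (60) = 140231/60 s.
Target frame: (140231/60) × (48) = 560924/5 ≈ 112184.800 → 112185.
At 48 labels/s: frame 112185 → 00:38:57:09.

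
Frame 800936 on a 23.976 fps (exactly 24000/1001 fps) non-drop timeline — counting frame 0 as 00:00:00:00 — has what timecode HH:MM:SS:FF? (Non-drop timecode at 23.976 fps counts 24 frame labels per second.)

800936 ÷ 24 = 33372 full seconds, remainder 8 frames.
33372 s = 9 h 16 min 12 s.
Timecode: 09:16:12:08.

09:16:12:08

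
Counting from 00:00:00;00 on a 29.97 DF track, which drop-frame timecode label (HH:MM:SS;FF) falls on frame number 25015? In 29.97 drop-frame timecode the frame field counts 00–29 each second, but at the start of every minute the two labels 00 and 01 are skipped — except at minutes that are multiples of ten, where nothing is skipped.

00:13:54;19

Each 10-minute DF block holds 10 × 60 × 30 − 9 × 2 = 17982 frames. 25015 ÷ 17982 → 1 full block, remainder 7033.
Within the partial block the first minute is 1800 frames and each further minute 1798, so 3 further minute boundaries passed. Total skipped labels = 18 × 1 + 2 × 3 = 24.
Non-drop label index = 25015 + 24 = 25039; at 30 labels/s that is 00:13:54:19, i.e. DF 00:13:54;19.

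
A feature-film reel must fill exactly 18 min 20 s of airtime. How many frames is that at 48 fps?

52800 frames

18 min 20 s = 1100 s.
Frames = 1100 × 48 = 52800.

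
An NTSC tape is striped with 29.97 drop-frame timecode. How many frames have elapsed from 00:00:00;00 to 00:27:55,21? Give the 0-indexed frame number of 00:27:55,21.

50221

Complete 10-minute blocks: 2, each 17982 frames → 35964.
Remaining 7 whole minutes in the current block: 1800 + 6 × 1798 = 12588 frames.
Within the current minute: 55 × 30 + 21 − 2 = 1669 (labels ;00/;01 skipped at this minute). Total = 35964 + 12588 + 1669 = 50221.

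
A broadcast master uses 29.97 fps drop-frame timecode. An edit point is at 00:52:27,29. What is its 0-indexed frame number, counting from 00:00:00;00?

As if non-drop at 30 labels/s: (0 × 3600 + 52 × 60 + 27) × 30 + 29 = 94439.
Minute boundaries passed: 52; those not divisible by 10: 52 − 5 = 47; dropped labels = 2 × 47 = 94.
Actual frame index = 94439 − 94 = 94345.

94345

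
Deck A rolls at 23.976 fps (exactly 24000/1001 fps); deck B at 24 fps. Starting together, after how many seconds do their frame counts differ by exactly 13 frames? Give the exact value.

13013/24 seconds

The gap grows by |24 − 24000/1001| = 24/1001 frames per second.
Time for a 13-frame gap: 13 ÷ (24/1001) = 13013/24 s.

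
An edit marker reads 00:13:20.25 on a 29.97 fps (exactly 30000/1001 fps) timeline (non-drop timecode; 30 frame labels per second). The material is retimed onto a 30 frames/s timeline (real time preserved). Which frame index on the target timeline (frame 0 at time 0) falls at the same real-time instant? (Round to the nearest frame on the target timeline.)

frame 24049

Source frame index: (0×3600 + 13×60 + 20) × 30 + 25 = 24025.
Real time: 24025 / (30000/1001) = 961961/1200 s.
Target frame: (961961/1200) × (30) = 961961/40 ≈ 24049.025 → 24049.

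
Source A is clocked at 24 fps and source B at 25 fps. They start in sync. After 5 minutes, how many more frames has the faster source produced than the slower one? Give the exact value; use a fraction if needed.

300 frames

5 min = 300 s.
A emits 24 × 300 = 7200 frames; B emits 25 × 300 = 7500.
Difference = 300 frames; B is ahead of A.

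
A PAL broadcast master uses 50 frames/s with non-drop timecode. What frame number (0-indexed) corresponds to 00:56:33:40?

Total seconds to the label: (0 × 3600 + 56 × 60 + 33) = 3393.
Frame index = 3393 × 50 + 40 = 169690.

169690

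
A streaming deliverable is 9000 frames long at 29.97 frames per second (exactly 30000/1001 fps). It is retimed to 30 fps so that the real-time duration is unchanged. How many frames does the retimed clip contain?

Target frames = source frames × (target rate / source rate) = 9000 × (30)/(30000/1001) = 9000 × 1001/1000 = 9009.

9009 frames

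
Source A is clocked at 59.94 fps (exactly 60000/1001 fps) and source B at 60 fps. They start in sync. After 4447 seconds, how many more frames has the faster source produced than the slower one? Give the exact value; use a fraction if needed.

266820/1001 frames

A emits 60000/1001 × 4447 = 266820000/1001 frames; B emits 60 × 4447 = 266820.
Difference = 266820/1001 frames (≈ 266.5534); B is ahead of A.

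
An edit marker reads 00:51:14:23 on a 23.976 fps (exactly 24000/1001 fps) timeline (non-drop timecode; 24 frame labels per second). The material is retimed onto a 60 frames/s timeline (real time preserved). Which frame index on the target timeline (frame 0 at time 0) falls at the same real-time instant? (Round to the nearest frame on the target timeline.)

frame 184682

Source frame index: (0×3600 + 51×60 + 14) × 24 + 23 = 73799.
Real time: 73799 / (24000/1001) = 73872799/24000 s.
Target frame: (73872799/24000) × (60) = 73872799/400 ≈ 184681.997 → 184682.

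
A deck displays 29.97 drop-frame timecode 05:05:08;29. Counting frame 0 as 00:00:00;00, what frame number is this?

As if non-drop at 30 labels/s: (5 × 3600 + 5 × 60 + 8) × 30 + 29 = 549269.
Minute boundaries passed: 305; those not divisible by 10: 305 − 30 = 275; dropped labels = 2 × 275 = 550.
Actual frame index = 549269 − 550 = 548719.

548719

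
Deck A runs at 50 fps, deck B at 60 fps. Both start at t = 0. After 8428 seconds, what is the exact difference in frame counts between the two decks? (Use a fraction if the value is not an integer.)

A emits 50 × 8428 = 421400 frames; B emits 60 × 8428 = 505680.
Difference = 84280 frames; B is ahead of A.

84280 frames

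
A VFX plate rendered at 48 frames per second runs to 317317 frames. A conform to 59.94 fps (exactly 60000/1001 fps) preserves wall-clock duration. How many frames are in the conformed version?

Target frames = source frames × (target rate / source rate) = 317317 × (60000/1001)/(48) = 317317 × 1250/1001 = 396250.

396250 frames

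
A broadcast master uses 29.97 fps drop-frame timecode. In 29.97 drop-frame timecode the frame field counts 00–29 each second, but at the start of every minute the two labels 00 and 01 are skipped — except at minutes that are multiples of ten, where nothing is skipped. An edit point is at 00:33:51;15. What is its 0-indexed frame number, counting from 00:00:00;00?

Complete 10-minute blocks: 3, each 17982 frames → 53946.
Remaining 3 whole minutes in the current block: 1800 + 2 × 1798 = 5396 frames.
Within the current minute: 51 × 30 + 15 − 2 = 1543 (labels ;00/;01 skipped at this minute). Total = 53946 + 5396 + 1543 = 60885.

60885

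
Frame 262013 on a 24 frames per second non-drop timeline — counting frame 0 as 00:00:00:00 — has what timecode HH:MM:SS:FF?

03:01:57:05

262013 ÷ 24 = 10917 full seconds, remainder 5 frames.
10917 s = 3 h 1 min 57 s.
Timecode: 03:01:57:05.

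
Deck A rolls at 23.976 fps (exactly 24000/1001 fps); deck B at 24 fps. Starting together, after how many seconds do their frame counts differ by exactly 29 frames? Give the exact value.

The gap grows by |24 − 24000/1001| = 24/1001 frames per second.
Time for a 29-frame gap: 29 ÷ (24/1001) = 29029/24 s.

29029/24 seconds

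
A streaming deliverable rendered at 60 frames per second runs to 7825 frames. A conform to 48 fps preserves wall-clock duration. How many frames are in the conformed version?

Target frames = source frames × (target rate / source rate) = 7825 × (48)/(60) = 7825 × 4/5 = 6260.

6260 frames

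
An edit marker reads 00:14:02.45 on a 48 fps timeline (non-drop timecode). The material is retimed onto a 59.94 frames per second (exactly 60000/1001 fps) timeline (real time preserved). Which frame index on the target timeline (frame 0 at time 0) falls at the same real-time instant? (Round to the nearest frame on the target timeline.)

Source frame index: (0×3600 + 14×60 + 2) × 48 + 45 = 40461.
Real time: 40461 / (48) = 13487/16 s.
Target frame: (13487/16) × (60000/1001) = 50576250/1001 ≈ 50525.724 → 50526.

frame 50526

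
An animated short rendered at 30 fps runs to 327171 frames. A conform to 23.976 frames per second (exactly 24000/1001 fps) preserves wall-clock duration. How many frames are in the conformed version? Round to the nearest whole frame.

261475 frames

Frames at target rate = 327171 × (24000/1001) / (30) = 20133600/77 ≈ 261475.325.
Nearest whole frame: 261475.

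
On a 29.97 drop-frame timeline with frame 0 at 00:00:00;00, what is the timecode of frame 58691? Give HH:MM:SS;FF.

Each 10-minute DF block holds 10 × 60 × 30 − 9 × 2 = 17982 frames. 58691 ÷ 17982 → 3 full blocks, remainder 4745.
Within the partial block the first minute is 1800 frames and each further minute 1798, so 2 further minute boundaries passed. Total skipped labels = 18 × 3 + 2 × 2 = 58.
Non-drop label index = 58691 + 58 = 58749; at 30 labels/s that is 00:32:38:09, i.e. DF 00:32:38;09.

00:32:38;09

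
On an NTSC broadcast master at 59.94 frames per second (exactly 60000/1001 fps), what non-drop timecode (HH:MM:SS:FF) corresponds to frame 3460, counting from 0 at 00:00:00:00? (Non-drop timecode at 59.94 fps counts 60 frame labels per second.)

00:00:57:40

3460 ÷ 60 = 57 full seconds, remainder 40 frames.
57 s = 0 h 0 min 57 s.
Timecode: 00:00:57:40.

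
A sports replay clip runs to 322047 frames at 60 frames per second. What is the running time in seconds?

Running time = 322047 / (60) = 5367.45 s.

5367.45 seconds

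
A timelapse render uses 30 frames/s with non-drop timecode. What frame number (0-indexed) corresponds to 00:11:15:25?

Total seconds to the label: (0 × 3600 + 11 × 60 + 15) = 675.
Frame index = 675 × 30 + 25 = 20275.

frame 20275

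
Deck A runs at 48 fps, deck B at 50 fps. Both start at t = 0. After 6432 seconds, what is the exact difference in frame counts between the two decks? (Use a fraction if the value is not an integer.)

A emits 48 × 6432 = 308736 frames; B emits 50 × 6432 = 321600.
Difference = 12864 frames; B is ahead of A.

12864 frames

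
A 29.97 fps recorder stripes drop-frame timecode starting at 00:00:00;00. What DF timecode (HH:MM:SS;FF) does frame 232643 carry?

Ten DF minutes hold 17982 frames, so frame 232643 lies in block 12 (frames 215784–233765) with 16859 frames into that block.
The block's first minute is 1800 frames and the rest 1798 each; 16859 frames reaches minute 9, so 12 × 18 + 9 × 2 = 234 labels have been skipped so far.
Adding those back, label number 232643 + 234 = 232877 at 30 labels/s is 7762 s + 17 f = 2 h 9 min 22 s frame 17, i.e. 02:09:22;17.

02:09:22;17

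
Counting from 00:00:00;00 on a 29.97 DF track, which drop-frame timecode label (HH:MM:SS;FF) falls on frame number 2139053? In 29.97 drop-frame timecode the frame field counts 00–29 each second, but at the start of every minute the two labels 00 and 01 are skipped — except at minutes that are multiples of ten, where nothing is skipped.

19:49:33;05

Each 10-minute DF block holds 10 × 60 × 30 − 9 × 2 = 17982 frames. 2139053 ÷ 17982 → 118 full blocks, remainder 17177.
Within the partial block the first minute is 1800 frames and each further minute 1798, so 9 further minute boundaries passed. Total skipped labels = 18 × 118 + 2 × 9 = 2142.
Non-drop label index = 2139053 + 2142 = 2141195; at 30 labels/s that is 19:49:33:05, i.e. DF 19:49:33;05.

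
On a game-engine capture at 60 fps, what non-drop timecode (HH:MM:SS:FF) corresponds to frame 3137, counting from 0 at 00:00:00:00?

00:00:52:17

3137 ÷ 60 = 52 full seconds, remainder 17 frames.
52 s = 0 h 0 min 52 s.
Timecode: 00:00:52:17.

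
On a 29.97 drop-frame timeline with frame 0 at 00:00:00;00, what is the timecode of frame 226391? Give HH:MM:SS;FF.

02:05:53;27

Ten DF minutes hold 17982 frames, so frame 226391 lies in block 12 (frames 215784–233765) with 10607 frames into that block.
The block's first minute is 1800 frames and the rest 1798 each; 10607 frames reaches minute 5, so 12 × 18 + 5 × 2 = 226 labels have been skipped so far.
Adding those back, label number 226391 + 226 = 226617 at 30 labels/s is 7553 s + 27 f = 2 h 5 min 53 s frame 27, i.e. 02:05:53;27.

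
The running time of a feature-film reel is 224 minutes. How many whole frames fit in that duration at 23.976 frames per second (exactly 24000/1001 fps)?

322237 frames

224 min = 13440 s.
Frames = 13440 × 24000/1001 = 46080000/143 ≈ 322237.7622.
Complete frames: 322237.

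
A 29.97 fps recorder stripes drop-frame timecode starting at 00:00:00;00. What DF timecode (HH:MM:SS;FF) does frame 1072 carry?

00:00:35;22

Each 10-minute DF block holds 10 × 60 × 30 − 9 × 2 = 17982 frames. 1072 ÷ 17982 → 0 full blocks, remainder 1072.
Within the partial block the first minute is 1800 frames and each further minute 1798, so 0 further minute boundaries passed. Total skipped labels = 18 × 0 + 2 × 0 = 0.
Non-drop label index = 1072 + 0 = 1072; at 30 labels/s that is 00:00:35:22, i.e. DF 00:00:35;22.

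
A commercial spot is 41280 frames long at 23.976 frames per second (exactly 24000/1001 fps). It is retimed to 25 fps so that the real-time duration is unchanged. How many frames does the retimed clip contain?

43043 frames

Target frames = source frames × (target rate / source rate) = 41280 × (25)/(24000/1001) = 41280 × 1001/960 = 43043.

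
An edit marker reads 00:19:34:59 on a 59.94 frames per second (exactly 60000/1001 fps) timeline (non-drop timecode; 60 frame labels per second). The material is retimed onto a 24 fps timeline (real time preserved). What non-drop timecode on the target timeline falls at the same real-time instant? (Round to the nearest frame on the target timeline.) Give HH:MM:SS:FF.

00:19:36:04

Source frame index: (0×3600 + 19×60 + 34) × 60 + 59 = 70499.
Real time: 70499 / (60000/1001) = 70569499/60000 s.
Target frame: (70569499/60000) × (24) = 70569499/2500 ≈ 28227.800 → 28228.
At 24 labels/s: frame 28228 → 00:19:36:04.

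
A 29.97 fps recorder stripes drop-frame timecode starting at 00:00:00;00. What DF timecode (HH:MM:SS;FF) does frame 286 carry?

Each 10-minute DF block holds 10 × 60 × 30 − 9 × 2 = 17982 frames. 286 ÷ 17982 → 0 full blocks, remainder 286.
Within the partial block the first minute is 1800 frames and each further minute 1798, so 0 further minute boundaries passed. Total skipped labels = 18 × 0 + 2 × 0 = 0.
Non-drop label index = 286 + 0 = 286; at 30 labels/s that is 00:00:09:16, i.e. DF 00:00:09;16.

00:00:09;16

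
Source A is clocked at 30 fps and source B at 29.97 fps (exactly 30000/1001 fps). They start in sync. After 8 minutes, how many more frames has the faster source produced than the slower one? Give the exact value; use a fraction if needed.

14400/1001 frames

8 min = 480 s.
A emits 30 × 480 = 14400 frames; B emits 30000/1001 × 480 = 14400000/1001.
Difference = 14400/1001 frames (≈ 14.3856); B is behind A.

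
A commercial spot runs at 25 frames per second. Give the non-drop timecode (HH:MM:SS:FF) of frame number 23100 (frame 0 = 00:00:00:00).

00:15:24:00

23100 ÷ 25 = 924 full seconds, remainder 0 frames.
924 s = 0 h 15 min 24 s.
Timecode: 00:15:24:00.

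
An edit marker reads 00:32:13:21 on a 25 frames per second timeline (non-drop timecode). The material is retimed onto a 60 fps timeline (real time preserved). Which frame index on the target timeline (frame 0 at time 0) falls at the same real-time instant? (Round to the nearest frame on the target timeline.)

Source frame index: (0×3600 + 32×60 + 13) × 25 + 21 = 48346.
Real time: 48346 / (25) = 48346/25 s.
Target frame: (48346/25) × (60) = 580152/5 ≈ 116030.400 → 116030.

frame 116030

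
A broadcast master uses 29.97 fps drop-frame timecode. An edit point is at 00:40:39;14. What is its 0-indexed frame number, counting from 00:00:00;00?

Complete 10-minute blocks: 4, each 17982 frames → 71928.
Remaining 0 whole minutes in the current block: 0 frames.
Within the current minute: 39 × 30 + 14 = 1184. Total = 71928 + 0 + 1184 = 73112.

73112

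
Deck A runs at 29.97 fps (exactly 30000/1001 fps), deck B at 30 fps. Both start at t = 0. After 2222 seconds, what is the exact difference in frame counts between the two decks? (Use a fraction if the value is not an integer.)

6060/91 frames

A emits 30000/1001 × 2222 = 6060000/91 frames; B emits 30 × 2222 = 66660.
Difference = 6060/91 frames (≈ 66.5934); B is ahead of A.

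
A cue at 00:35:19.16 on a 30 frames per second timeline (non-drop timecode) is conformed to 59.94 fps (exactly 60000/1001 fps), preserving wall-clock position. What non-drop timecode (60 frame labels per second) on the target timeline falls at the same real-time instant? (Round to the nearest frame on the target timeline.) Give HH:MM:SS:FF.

00:35:17:25

Source frame index: (0×3600 + 35×60 + 19) × 30 + 16 = 63586.
Real time: 63586 / (30) = 31793/15 s.
Target frame: (31793/15) × (60000/1001) = 127172000/1001 ≈ 127044.955 → 127045.
At 60 labels/s: frame 127045 → 00:35:17:25.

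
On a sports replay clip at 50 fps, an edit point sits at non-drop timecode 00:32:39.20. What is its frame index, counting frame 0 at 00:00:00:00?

Total seconds to the label: (0 × 3600 + 32 × 60 + 39) = 1959.
Frame index = 1959 × 50 + 20 = 97970.

97970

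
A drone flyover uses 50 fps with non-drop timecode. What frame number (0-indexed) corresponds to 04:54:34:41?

883741

Total seconds to the label: (4 × 3600 + 54 × 60 + 34) = 17674.
Frame index = 17674 × 50 + 41 = 883741.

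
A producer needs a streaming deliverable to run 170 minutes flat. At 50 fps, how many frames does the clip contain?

170 min = 10200 s.
Frames = 10200 × 50 = 510000.

510000 frames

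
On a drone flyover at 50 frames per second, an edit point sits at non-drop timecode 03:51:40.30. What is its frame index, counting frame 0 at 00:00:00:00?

Total seconds to the label: (3 × 3600 + 51 × 60 + 40) = 13900.
Frame index = 13900 × 50 + 30 = 695030.

frame 695030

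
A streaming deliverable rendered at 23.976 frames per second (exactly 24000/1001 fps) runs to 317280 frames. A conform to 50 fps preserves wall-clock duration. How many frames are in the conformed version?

661661 frames

Target frames = source frames × (target rate / source rate) = 317280 × (50)/(24000/1001) = 317280 × 1001/480 = 661661.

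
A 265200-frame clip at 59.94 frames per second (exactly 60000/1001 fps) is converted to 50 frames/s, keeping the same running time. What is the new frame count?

Target frames = source frames × (target rate / source rate) = 265200 × (50)/(60000/1001) = 265200 × 1001/1200 = 221221.

221221 frames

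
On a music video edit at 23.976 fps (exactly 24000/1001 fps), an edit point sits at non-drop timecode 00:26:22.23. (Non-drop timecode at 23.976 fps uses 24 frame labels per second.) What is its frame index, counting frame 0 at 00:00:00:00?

Total seconds to the label: (0 × 3600 + 26 × 60 + 22) = 1582.
Frame index = 1582 × 24 + 23 = 37991.

37991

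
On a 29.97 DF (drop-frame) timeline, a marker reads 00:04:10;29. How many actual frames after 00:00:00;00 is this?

As if non-drop at 30 labels/s: (0 × 3600 + 4 × 60 + 10) × 30 + 29 = 7529.
Minute boundaries passed: 4; those not divisible by 10: 4 − 0 = 4; dropped labels = 2 × 4 = 8.
Actual frame index = 7529 − 8 = 7521.

7521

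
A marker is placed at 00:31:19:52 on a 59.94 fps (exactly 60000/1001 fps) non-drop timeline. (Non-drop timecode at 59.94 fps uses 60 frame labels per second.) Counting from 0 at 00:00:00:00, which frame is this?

Total seconds to the label: (0 × 3600 + 31 × 60 + 19) = 1879.
Frame index = 1879 × 60 + 52 = 112792.

112792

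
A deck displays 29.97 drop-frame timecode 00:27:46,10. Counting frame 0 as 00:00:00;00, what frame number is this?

As if non-drop at 30 labels/s: (0 × 3600 + 27 × 60 + 46) × 30 + 10 = 49990.
Minute boundaries passed: 27; those not divisible by 10: 27 − 2 = 25; dropped labels = 2 × 25 = 50.
Actual frame index = 49990 − 50 = 49940.

49940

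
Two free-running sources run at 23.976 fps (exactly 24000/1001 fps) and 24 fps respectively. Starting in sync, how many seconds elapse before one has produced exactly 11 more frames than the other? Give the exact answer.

The gap grows by |24 − 24000/1001| = 24/1001 frames per second.
Time for a 11-frame gap: 11 ÷ (24/1001) = 11011/24 s.

11011/24 seconds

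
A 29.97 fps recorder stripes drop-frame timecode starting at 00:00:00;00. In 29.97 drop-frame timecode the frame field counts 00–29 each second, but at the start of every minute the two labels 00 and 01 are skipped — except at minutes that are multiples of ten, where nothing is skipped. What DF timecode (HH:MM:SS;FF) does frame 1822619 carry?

16:53:34;23

Each 10-minute DF block holds 10 × 60 × 30 − 9 × 2 = 17982 frames. 1822619 ÷ 17982 → 101 full blocks, remainder 6437.
Within the partial block the first minute is 1800 frames and each further minute 1798, so 3 further minute boundaries passed. Total skipped labels = 18 × 101 + 2 × 3 = 1824.
Non-drop label index = 1822619 + 1824 = 1824443; at 30 labels/s that is 16:53:34:23, i.e. DF 16:53:34;23.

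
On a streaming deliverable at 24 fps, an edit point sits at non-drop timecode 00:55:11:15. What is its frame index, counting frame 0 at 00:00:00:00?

Total seconds to the label: (0 × 3600 + 55 × 60 + 11) = 3311.
Frame index = 3311 × 24 + 15 = 79479.

79479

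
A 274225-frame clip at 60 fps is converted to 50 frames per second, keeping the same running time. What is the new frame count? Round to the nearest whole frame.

228521 frames

Frames at target rate = 274225 × (50) / (60) = 1371125/6 ≈ 228520.833.
Nearest whole frame: 228521.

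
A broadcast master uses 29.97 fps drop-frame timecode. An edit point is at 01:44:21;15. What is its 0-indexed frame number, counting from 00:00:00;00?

187657

As if non-drop at 30 labels/s: (1 × 3600 + 44 × 60 + 21) × 30 + 15 = 187845.
Minute boundaries passed: 104; those not divisible by 10: 104 − 10 = 94; dropped labels = 2 × 94 = 188.
Actual frame index = 187845 − 188 = 187657.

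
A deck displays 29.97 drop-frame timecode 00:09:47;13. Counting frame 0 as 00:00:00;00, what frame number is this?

17605

As if non-drop at 30 labels/s: (0 × 3600 + 9 × 60 + 47) × 30 + 13 = 17623.
Minute boundaries passed: 9; those not divisible by 10: 9 − 0 = 9; dropped labels = 2 × 9 = 18.
Actual frame index = 17623 − 18 = 17605.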